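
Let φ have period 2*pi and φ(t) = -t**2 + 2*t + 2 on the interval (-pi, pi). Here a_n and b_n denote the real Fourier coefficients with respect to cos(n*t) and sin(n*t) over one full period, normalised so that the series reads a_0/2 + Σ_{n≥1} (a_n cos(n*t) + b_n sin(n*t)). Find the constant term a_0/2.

2 - pi**2/3

a_0 = 1/pi ∫_{-pi}^{pi} φ(t) dt = 1/pi · (2*pi*(6 - pi**2)/3) = 4 - 2*pi**2/3.
So the constant term a_0/2 = 2 - pi**2/3.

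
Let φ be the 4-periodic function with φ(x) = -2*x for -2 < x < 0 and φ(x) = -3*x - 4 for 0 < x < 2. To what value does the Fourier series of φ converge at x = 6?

-3

x = 6 differs from x = 2 by 1 full period(s), and the series is 4-periodic.
At x = 2 the one-sided limits are φ(2^-) = -10 and φ(2^+) = 4.
By Dirichlet's theorem the series converges to their average, [(-10) + (4)]/2 = -3.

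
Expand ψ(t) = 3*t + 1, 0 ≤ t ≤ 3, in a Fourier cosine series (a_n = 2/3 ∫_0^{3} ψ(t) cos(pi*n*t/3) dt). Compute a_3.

-4/pi**2

a_3 = 2/3 ∫_0^{3} (3*t + 1) cos(pi*t) dt.
Integrating by parts (boundary term plus one more integral), an antiderivative of (3*t + 1) cos(pi*t) is 3*t*sin(pi*t)/pi + sin(pi*t)/pi + 3*cos(pi*t)/pi**2; evaluating from 0 to 3: ∫_{0}^{3} (3*t + 1) cos(pi*t) dt = (-3/pi**2) - (3/pi**2) = -6/pi**2.
Hence a_3 = (2/3)·(-6/pi**2) = -4/pi**2.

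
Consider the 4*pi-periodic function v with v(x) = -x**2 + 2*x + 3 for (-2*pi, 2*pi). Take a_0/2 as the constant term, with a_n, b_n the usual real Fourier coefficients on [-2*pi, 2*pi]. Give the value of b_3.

8/3

b_3 = (1/(2*pi)) ∫_{-2*pi}^{2*pi} v(x) sin(3*x/2) dx.
Integrating by parts twice (tabular method), an antiderivative of (-x**2 + 2*x + 3) sin(3*x/2) is 2*x**2*cos(3*x/2)/3 - 8*x*sin(3*x/2)/9 - 4*x*cos(3*x/2)/3 + 8*sin(3*x/2)/9 - 70*cos(3*x/2)/27; evaluating from -2*pi to 2*pi: ∫_{-2*pi}^{2*pi} (-x**2 + 2*x + 3) sin(3*x/2) dx = (-8*pi**2/3 + 70/27 + 8*pi/3) - (-8*pi**2/3 - 8*pi/3 + 70/27) = 16*pi/3.
Hence b_3 = (1/(2*pi))·(16*pi/3) = 8/3.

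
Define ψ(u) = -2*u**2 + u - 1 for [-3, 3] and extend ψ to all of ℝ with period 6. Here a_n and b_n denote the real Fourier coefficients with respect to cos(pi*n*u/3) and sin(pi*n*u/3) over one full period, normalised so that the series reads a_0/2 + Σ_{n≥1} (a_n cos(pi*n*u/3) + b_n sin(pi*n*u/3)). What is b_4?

b_4 = 1/3 ∫_{-3}^{3} ψ(u) sin(4*pi*u/3) du.
Integrating by parts twice (tabular method), an antiderivative of (-2*u**2 + u - 1) sin(4*pi*u/3) is 3*u**2*cos(4*pi*u/3)/(2*pi) - 9*u*sin(4*pi*u/3)/(4*pi**2) - 3*u*cos(4*pi*u/3)/(4*pi) + 9*sin(4*pi*u/3)/(16*pi**2) - 27*cos(4*pi*u/3)/(16*pi**3) + 3*cos(4*pi*u/3)/(4*pi); evaluating from -3 to 3: ∫_{-3}^{3} (-2*u**2 + u - 1) sin(4*pi*u/3) du = (-27/(16*pi**3) + 12/pi) - (3*(-9 + 88*pi**2)/(16*pi**3)) = -9/(2*pi).
Hence b_4 = (1/3)·(-9/(2*pi)) = -3/(2*pi).

-3/(2*pi)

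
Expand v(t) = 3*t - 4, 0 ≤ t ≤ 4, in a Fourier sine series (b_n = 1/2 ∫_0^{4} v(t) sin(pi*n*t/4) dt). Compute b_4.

b_4 = 1/2 ∫_0^{4} (3*t - 4) sin(pi*t) dt.
Integrating by parts (boundary term plus one more integral), an antiderivative of (3*t - 4) sin(pi*t) is -3*t*cos(pi*t)/pi + 3*sin(pi*t)/pi**2 + 4*cos(pi*t)/pi; evaluating from 0 to 4: ∫_{0}^{4} (3*t - 4) sin(pi*t) dt = (-8/pi) - (4/pi) = -12/pi.
Hence b_4 = (1/2)·(-12/pi) = -6/pi.

-6/pi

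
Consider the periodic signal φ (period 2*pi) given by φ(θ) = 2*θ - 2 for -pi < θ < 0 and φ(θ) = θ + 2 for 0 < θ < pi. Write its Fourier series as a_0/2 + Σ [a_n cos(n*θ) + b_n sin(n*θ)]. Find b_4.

b_4 = 1/pi ∫_{-pi}^{pi} φ(θ) sin(4*θ) dθ.
Split the integral at the breakpoints.
Integrating by parts (boundary term plus one more integral), an antiderivative of (2*θ - 2) sin(4*θ) is -θ*cos(4*θ)/2 + sin(4*θ)/8 + cos(4*θ)/2; evaluating from -pi to 0: ∫_{-pi}^{0} (2*θ - 2) sin(4*θ) dθ = (1/2) - (1/2 + pi/2) = -pi/2.
Integrating by parts (boundary term plus one more integral), an antiderivative of (θ + 2) sin(4*θ) is -θ*cos(4*θ)/4 + sin(4*θ)/16 - cos(4*θ)/2; evaluating from 0 to pi: ∫_{0}^{pi} (θ + 2) sin(4*θ) dθ = (-pi/4 - 1/2) - (-1/2) = -pi/4.
Summing the pieces and multiplying by (1/pi) gives b_4 = -3/4.

-3/4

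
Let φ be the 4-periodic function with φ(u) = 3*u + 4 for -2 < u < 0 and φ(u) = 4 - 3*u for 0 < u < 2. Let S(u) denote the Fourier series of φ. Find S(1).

1

φ is continuous at u = 1 with value 1, so the series converges to 1 there.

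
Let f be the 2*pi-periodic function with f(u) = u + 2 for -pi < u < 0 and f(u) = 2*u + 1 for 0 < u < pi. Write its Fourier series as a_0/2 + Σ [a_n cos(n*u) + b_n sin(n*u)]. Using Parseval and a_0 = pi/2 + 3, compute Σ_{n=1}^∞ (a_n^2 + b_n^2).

Parseval: a_0^2/2 + Σ_{n≥1} (a_n^2+b_n^2) = 1/pi ∫_{-pi}^{pi} f(u)^2 du = 5 + 5*pi**2/3.
Subtract a_0^2/2 = (pi + 6)**2/8: Σ (a_n^2+b_n^2) = -3*pi/2 + 1/2 + 37*pi**2/24.

-3*pi/2 + 1/2 + 37*pi**2/24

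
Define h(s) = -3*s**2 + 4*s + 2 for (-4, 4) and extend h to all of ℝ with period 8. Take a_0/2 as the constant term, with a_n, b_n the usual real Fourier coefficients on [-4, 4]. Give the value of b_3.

b_3 = 1/4 ∫_{-4}^{4} h(s) sin(3*pi*s/4) ds.
Integrating by parts twice (tabular method), an antiderivative of (-3*s**2 + 4*s + 2) sin(3*pi*s/4) is 4*s**2*cos(3*pi*s/4)/pi - 32*s*sin(3*pi*s/4)/(3*pi**2) - 16*s*cos(3*pi*s/4)/(3*pi) + 64*sin(3*pi*s/4)/(9*pi**2) - 8*cos(3*pi*s/4)/(3*pi) - 128*cos(3*pi*s/4)/(9*pi**3); evaluating from -4 to 4: ∫_{-4}^{4} (-3*s**2 + 4*s + 2) sin(3*pi*s/4) ds = (-40/pi + 128/(9*pi**3)) - (8*(16 - 93*pi**2)/(9*pi**3)) = 128/(3*pi).
Hence b_3 = (1/4)·(128/(3*pi)) = 32/(3*pi).

32/(3*pi)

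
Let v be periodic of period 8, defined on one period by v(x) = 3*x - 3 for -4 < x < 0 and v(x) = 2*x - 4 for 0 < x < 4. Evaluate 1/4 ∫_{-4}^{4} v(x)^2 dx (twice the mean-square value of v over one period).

1/4 ∫_{-4}^{4} v(x)^2 dx = 1/4 · (1180/3) = 295/3.

295/3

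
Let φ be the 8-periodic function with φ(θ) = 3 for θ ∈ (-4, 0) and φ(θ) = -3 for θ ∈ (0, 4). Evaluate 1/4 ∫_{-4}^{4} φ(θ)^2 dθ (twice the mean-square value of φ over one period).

1/4 ∫_{-4}^{4} φ(θ)^2 dθ = 1/4 · (72) = 18.

18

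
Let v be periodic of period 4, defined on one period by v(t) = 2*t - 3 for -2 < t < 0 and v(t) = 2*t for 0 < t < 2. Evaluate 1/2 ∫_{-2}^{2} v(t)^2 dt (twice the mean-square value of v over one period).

1/2 ∫_{-2}^{2} v(t)^2 dt = 1/2 · (190/3) = 95/3.

95/3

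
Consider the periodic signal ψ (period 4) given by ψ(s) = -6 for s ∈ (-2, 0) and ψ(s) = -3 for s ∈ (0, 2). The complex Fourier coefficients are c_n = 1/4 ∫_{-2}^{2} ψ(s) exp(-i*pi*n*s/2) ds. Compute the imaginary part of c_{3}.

Since ψ is real-valued, Im(c_{3}) = -1/4 ∫_{-2}^{2} ψ(s) sin(3*pi*s/2) ds = -b_{3}/2.
Split the integral at the breakpoints.
Directly, an antiderivative of (-6) sin(3*pi*s/2) is 4*cos(3*pi*s/2)/pi; evaluating from -2 to 0: ∫_{-2}^{0} (-6) sin(3*pi*s/2) ds = (4/pi) - (-4/pi) = 8/pi.
Directly, an antiderivative of (-3) sin(3*pi*s/2) is 2*cos(3*pi*s/2)/pi; evaluating from 0 to 2: ∫_{0}^{2} (-3) sin(3*pi*s/2) ds = (-2/pi) - (2/pi) = -4/pi.
So ∫_{-2}^{2} ψ(s) sin(3*pi*s/2) ds = 4/pi.
Hence Im(c_{3}) = (-1/4)·(4/pi) = -1/pi.

-1/pi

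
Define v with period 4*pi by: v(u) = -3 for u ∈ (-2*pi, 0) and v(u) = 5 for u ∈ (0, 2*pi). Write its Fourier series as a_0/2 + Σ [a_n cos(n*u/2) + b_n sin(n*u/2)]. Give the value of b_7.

16/(7*pi)

b_7 = (1/(2*pi)) ∫_{-2*pi}^{2*pi} v(u) sin(7*u/2) du.
Split the integral at the breakpoints.
Directly, an antiderivative of (-3) sin(7*u/2) is 6*cos(7*u/2)/7; evaluating from -2*pi to 0: ∫_{-2*pi}^{0} (-3) sin(7*u/2) du = (6/7) - (-6/7) = 12/7.
Directly, an antiderivative of (5) sin(7*u/2) is -10*cos(7*u/2)/7; evaluating from 0 to 2*pi: ∫_{0}^{2*pi} (5) sin(7*u/2) du = (10/7) - (-10/7) = 20/7.
Summing the pieces and multiplying by (1/(2*pi)) gives b_7 = 16/(7*pi).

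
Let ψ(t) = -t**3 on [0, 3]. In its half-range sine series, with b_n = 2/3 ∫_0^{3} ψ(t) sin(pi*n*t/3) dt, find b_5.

b_5 = 2/3 ∫_0^{3} (-t**3) sin(5*pi*t/3) dt.
Integrating by parts three times (tabular method), an antiderivative of (-t**3) sin(5*pi*t/3) is 3*t**3*cos(5*pi*t/3)/(5*pi) - 27*t**2*sin(5*pi*t/3)/(25*pi**2) - 162*t*cos(5*pi*t/3)/(125*pi**3) + 486*sin(5*pi*t/3)/(625*pi**4); evaluating from 0 to 3: ∫_{0}^{3} (-t**3) sin(5*pi*t/3) dt = (81*(6 - 25*pi**2)/(125*pi**3)) - (0) = 81*(6 - 25*pi**2)/(125*pi**3).
Hence b_5 = (2/3)·(81*(6 - 25*pi**2)/(125*pi**3)) = 54*(6 - 25*pi**2)/(125*pi**3).

54*(6 - 25*pi**2)/(125*pi**3)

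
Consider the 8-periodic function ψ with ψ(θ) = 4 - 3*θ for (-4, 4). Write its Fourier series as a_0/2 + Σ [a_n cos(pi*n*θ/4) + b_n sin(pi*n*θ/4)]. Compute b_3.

b_3 = 1/4 ∫_{-4}^{4} ψ(θ) sin(3*pi*θ/4) dθ.
Integrating by parts (boundary term plus one more integral), an antiderivative of (4 - 3*θ) sin(3*pi*θ/4) is 4*θ*cos(3*pi*θ/4)/pi - 16*sin(3*pi*θ/4)/(3*pi**2) - 16*cos(3*pi*θ/4)/(3*pi); evaluating from -4 to 4: ∫_{-4}^{4} (4 - 3*θ) sin(3*pi*θ/4) dθ = (-32/(3*pi)) - (64/(3*pi)) = -32/pi.
Hence b_3 = (1/4)·(-32/pi) = -8/pi.

-8/pi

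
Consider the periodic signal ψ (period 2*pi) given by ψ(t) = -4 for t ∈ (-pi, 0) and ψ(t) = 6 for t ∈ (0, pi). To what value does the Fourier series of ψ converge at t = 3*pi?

t = 3*pi differs from t = pi by 1 full period(s), and the series is 2*pi-periodic.
At t = pi the one-sided limits are ψ(pi^-) = 6 and ψ(pi^+) = -4.
By Dirichlet's theorem the series converges to their average, [(6) + (-4)]/2 = 1.

1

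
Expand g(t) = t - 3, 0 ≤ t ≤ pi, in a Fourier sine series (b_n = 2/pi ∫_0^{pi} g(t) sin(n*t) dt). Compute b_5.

b_5 = 2/pi ∫_0^{pi} (t - 3) sin(5*t) dt.
Integrating by parts (boundary term plus one more integral), an antiderivative of (t - 3) sin(5*t) is -t*cos(5*t)/5 + sin(5*t)/25 + 3*cos(5*t)/5; evaluating from 0 to pi: ∫_{0}^{pi} (t - 3) sin(5*t) dt = (-3/5 + pi/5) - (3/5) = -6/5 + pi/5.
Hence b_5 = (2/pi)·(-6/5 + pi/5) = 2*(-6 + pi)/(5*pi).

2*(-6 + pi)/(5*pi)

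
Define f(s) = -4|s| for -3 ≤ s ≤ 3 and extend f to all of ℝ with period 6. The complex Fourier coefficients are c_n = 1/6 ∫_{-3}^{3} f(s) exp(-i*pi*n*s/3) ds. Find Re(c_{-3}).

Since f is real-valued, Re(c_{-3}) = 1/6 ∫_{-3}^{3} f(s) cos(-pi*s) ds = a_{3}/2.
f is even and cos(-pi*s) is even, so the integrand is even: ∫_{-3}^{3} f(s) cos(-pi*s) ds = 2∫_0^{3} f(s) cos(-pi*s) ds.
Integrating by parts (boundary term plus one more integral), an antiderivative of (-4*s) cos(-pi*s) is -4*s*sin(pi*s)/pi - 4*cos(pi*s)/pi**2; evaluating from 0 to 3: ∫_{0}^{3} (-4*s) cos(-pi*s) ds = (4/pi**2) - (-4/pi**2) = 8/pi**2.
So ∫_{-3}^{3} f(s) cos(-pi*s) ds = 16/pi**2.
Hence Re(c_{-3}) = (1/6)·(16/pi**2) = 8/(3*pi**2).

8/(3*pi**2)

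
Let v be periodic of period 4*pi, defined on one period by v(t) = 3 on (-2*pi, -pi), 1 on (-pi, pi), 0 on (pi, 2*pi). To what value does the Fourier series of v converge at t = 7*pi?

t = 7*pi differs from t = -pi by 2 full period(s), and the series is 4*pi-periodic.
At t = -pi the one-sided limits are v(-pi^-) = 3 and v(-pi^+) = 1.
By Dirichlet's theorem the series converges to their average, [(3) + (1)]/2 = 2.

2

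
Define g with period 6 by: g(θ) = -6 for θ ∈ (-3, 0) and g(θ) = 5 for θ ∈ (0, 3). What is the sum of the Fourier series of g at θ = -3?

At θ = -3 the one-sided limits are g(-3^-) = 5 and g(-3^+) = -6.
By Dirichlet's theorem the series converges to their average, [(5) + (-6)]/2 = -1/2.

-1/2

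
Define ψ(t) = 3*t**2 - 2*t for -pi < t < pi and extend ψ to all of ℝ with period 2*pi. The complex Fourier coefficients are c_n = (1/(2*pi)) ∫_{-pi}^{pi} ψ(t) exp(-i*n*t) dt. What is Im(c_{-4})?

Since ψ is real-valued, Im(c_{-4}) = -(1/(2*pi)) ∫_{-pi}^{pi} ψ(t) sin(-4*t) dt = b_{4}/2.
Integrating by parts twice (tabular method), an antiderivative of (3*t**2 - 2*t) sin(-4*t) is 3*t**2*cos(4*t)/4 - 3*t*sin(4*t)/8 - t*cos(4*t)/2 + sin(4*t)/8 - 3*cos(4*t)/32; evaluating from -pi to pi: ∫_{-pi}^{pi} (3*t**2 - 2*t) sin(-4*t) dt = (-pi/2 - 3/32 + 3*pi**2/4) - (-3/32 + pi/2 + 3*pi**2/4) = -pi.
Hence Im(c_{-4}) = (-1/(2*pi))·(-pi) = 1/2.

1/2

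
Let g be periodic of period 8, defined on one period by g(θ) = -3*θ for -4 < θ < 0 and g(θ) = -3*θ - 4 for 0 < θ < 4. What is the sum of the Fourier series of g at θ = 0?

-2

At θ = 0 the one-sided limits are g(0^-) = 0 and g(0^+) = -4.
By Dirichlet's theorem the series converges to their average, [(0) + (-4)]/2 = -2.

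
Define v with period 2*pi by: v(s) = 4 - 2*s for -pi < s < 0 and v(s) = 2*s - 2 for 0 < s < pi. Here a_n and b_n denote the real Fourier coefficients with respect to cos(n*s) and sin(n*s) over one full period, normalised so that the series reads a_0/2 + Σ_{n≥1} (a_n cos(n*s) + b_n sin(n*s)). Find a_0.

2 + 2*pi

a_0 = 1/pi ∫_{-pi}^{pi} v(s) ds = 1/pi · (2*pi*(1 + pi)) = 2 + 2*pi.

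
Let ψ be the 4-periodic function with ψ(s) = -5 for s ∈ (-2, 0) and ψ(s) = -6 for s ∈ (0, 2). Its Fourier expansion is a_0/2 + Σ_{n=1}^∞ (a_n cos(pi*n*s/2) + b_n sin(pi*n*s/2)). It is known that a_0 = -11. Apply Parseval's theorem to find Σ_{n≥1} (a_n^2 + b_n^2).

Parseval: a_0^2/2 + Σ_{n≥1} (a_n^2+b_n^2) = 1/2 ∫_{-2}^{2} ψ(s)^2 ds = 61.
Subtract a_0^2/2 = 121/2: Σ (a_n^2+b_n^2) = 1/2.

1/2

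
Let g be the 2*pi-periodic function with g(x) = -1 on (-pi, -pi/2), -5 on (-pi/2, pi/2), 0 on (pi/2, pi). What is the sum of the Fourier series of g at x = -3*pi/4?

-1

g is continuous at x = -3*pi/4 with value -1, so the series converges to -1 there.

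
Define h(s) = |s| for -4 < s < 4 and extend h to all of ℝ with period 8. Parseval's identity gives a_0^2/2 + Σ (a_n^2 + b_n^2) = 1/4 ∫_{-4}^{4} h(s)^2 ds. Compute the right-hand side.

32/3

1/4 ∫_{-4}^{4} h(s)^2 ds = 1/4 · (128/3) = 32/3.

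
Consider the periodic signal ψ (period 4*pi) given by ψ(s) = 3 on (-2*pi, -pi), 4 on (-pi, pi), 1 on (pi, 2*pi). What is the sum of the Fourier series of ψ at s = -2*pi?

s = -2*pi differs from s = 2*pi by -1 full period(s), and the series is 4*pi-periodic.
At s = 2*pi the one-sided limits are ψ(2*pi^-) = 1 and ψ(2*pi^+) = 3.
By Dirichlet's theorem the series converges to their average, [(1) + (3)]/2 = 2.

2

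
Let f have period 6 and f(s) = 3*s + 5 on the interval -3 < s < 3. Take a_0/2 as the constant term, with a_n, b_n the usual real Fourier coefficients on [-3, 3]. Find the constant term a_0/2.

5

a_0 = 1/3 ∫_{-3}^{3} f(s) ds = 1/3 · (30) = 10.
So the constant term a_0/2 = 5.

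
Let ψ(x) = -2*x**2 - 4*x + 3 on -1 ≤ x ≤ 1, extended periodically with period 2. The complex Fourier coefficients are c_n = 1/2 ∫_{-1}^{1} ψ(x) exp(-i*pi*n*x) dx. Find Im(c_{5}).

4/(5*pi)

Since ψ is real-valued, Im(c_{5}) = -1/2 ∫_{-1}^{1} ψ(x) sin(5*pi*x) dx = -b_{5}/2.
Integrating by parts twice (tabular method), an antiderivative of (-2*x**2 - 4*x + 3) sin(5*pi*x) is 2*x**2*cos(5*pi*x)/(5*pi) - 4*x*sin(5*pi*x)/(25*pi**2) + 4*x*cos(5*pi*x)/(5*pi) - 4*sin(5*pi*x)/(25*pi**2) - 3*cos(5*pi*x)/(5*pi) - 4*cos(5*pi*x)/(125*pi**3); evaluating from -1 to 1: ∫_{-1}^{1} (-2*x**2 - 4*x + 3) sin(5*pi*x) dx = ((4 - 75*pi**2)/(125*pi**3)) - ((4/125 + pi**2)/pi**3) = -8/(5*pi).
Hence Im(c_{5}) = (-1/2)·(-8/(5*pi)) = 4/(5*pi).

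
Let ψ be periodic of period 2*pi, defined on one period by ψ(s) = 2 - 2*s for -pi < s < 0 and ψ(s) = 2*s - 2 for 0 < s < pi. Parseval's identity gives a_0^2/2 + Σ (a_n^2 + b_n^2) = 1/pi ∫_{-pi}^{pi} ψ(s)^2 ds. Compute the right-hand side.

8 + 8*pi**2/3

1/pi ∫_{-pi}^{pi} ψ(s)^2 ds = 1/pi · (8*pi*(3 + pi**2)/3) = 8 + 8*pi**2/3.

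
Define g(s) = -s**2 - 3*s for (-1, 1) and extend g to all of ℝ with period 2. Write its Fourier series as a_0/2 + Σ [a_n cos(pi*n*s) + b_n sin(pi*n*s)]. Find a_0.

-2/3

a_0 = ∫_{-1}^{1} g(s) ds = -2/3.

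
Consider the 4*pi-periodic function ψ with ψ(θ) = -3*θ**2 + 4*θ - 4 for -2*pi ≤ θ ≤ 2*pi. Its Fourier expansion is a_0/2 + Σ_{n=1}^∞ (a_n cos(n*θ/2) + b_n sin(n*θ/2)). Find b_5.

b_5 = (1/(2*pi)) ∫_{-2*pi}^{2*pi} ψ(θ) sin(5*θ/2) dθ.
Integrating by parts twice (tabular method), an antiderivative of (-3*θ**2 + 4*θ - 4) sin(5*θ/2) is 6*θ**2*cos(5*θ/2)/5 - 24*θ*sin(5*θ/2)/25 - 8*θ*cos(5*θ/2)/5 + 16*sin(5*θ/2)/25 + 152*cos(5*θ/2)/125; evaluating from -2*pi to 2*pi: ∫_{-2*pi}^{2*pi} (-3*θ**2 + 4*θ - 4) sin(5*θ/2) dθ = (-24*pi**2/5 - 152/125 + 16*pi/5) - (-24*pi**2/5 - 16*pi/5 - 152/125) = 32*pi/5.
Hence b_5 = (1/(2*pi))·(32*pi/5) = 16/5.

16/5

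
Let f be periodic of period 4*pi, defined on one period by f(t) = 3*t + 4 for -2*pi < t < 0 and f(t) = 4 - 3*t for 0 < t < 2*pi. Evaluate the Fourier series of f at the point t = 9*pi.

t = 9*pi differs from t = pi by 2 full period(s), and the series is 4*pi-periodic.
f is continuous at t = pi with value 4 - 3*pi, so the series converges to 4 - 3*pi there.

4 - 3*pi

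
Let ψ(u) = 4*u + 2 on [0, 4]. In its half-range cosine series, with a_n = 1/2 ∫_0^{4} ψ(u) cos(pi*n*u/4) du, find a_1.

a_1 = 1/2 ∫_0^{4} (4*u + 2) cos(pi*u/4) du.
Integrating by parts (boundary term plus one more integral), an antiderivative of (4*u + 2) cos(pi*u/4) is 16*u*sin(pi*u/4)/pi + 8*sin(pi*u/4)/pi + 64*cos(pi*u/4)/pi**2; evaluating from 0 to 4: ∫_{0}^{4} (4*u + 2) cos(pi*u/4) du = (-64/pi**2) - (64/pi**2) = -128/pi**2.
Hence a_1 = (1/2)·(-128/pi**2) = -64/pi**2.

-64/pi**2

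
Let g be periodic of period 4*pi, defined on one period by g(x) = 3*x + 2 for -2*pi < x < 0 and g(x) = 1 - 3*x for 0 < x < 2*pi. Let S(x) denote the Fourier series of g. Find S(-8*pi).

x = -8*pi differs from x = 0 by -2 full period(s), and the series is 4*pi-periodic.
At x = 0 the one-sided limits are g(0^-) = 2 and g(0^+) = 1.
By Dirichlet's theorem the series converges to their average, [(2) + (1)]/2 = 3/2.

3/2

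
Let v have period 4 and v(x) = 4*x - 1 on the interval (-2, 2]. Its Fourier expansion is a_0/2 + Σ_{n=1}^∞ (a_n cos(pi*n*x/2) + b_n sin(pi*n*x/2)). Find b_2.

b_2 = 1/2 ∫_{-2}^{2} v(x) sin(pi*x) dx.
Integrating by parts (boundary term plus one more integral), an antiderivative of (4*x - 1) sin(pi*x) is -4*x*cos(pi*x)/pi + 4*sin(pi*x)/pi**2 + cos(pi*x)/pi; evaluating from -2 to 2: ∫_{-2}^{2} (4*x - 1) sin(pi*x) dx = (-7/pi) - (9/pi) = -16/pi.
Hence b_2 = (1/2)·(-16/pi) = -8/pi.

-8/pi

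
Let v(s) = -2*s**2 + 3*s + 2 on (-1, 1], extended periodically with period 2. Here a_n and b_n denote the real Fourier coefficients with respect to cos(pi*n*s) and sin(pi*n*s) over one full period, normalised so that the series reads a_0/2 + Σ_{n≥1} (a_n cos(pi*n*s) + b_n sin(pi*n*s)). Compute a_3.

8/(9*pi**2)

a_3 = ∫_{-1}^{1} v(s) cos(3*pi*s) ds.
Integrating by parts twice (tabular method), an antiderivative of (-2*s**2 + 3*s + 2) cos(3*pi*s) is -2*s**2*sin(3*pi*s)/(3*pi) + s*sin(3*pi*s)/pi - 4*s*cos(3*pi*s)/(9*pi**2) + 4*sin(3*pi*s)/(27*pi**3) + 2*sin(3*pi*s)/(3*pi) + cos(3*pi*s)/(3*pi**2); evaluating from -1 to 1: ∫_{-1}^{1} (-2*s**2 + 3*s + 2) cos(3*pi*s) ds = (1/(9*pi**2)) - (-7/(9*pi**2)) = 8/(9*pi**2).
Hence a_3 = 8/(9*pi**2).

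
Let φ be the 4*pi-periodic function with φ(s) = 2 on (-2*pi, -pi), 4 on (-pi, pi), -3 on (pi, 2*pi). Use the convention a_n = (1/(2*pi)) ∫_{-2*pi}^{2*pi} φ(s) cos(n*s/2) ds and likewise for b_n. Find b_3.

-5/(3*pi)

b_3 = (1/(2*pi)) ∫_{-2*pi}^{2*pi} φ(s) sin(3*s/2) ds.
Split the integral at the breakpoints.
Directly, an antiderivative of (2) sin(3*s/2) is -4*cos(3*s/2)/3; evaluating from -2*pi to -pi: ∫_{-2*pi}^{-pi} (2) sin(3*s/2) ds = (0) - (4/3) = -4/3.
Directly, an antiderivative of (4) sin(3*s/2) is -8*cos(3*s/2)/3; evaluating from -pi to pi: ∫_{-pi}^{pi} (4) sin(3*s/2) ds = (0) - (0) = 0.
Directly, an antiderivative of (-3) sin(3*s/2) is 2*cos(3*s/2); evaluating from pi to 2*pi: ∫_{pi}^{2*pi} (-3) sin(3*s/2) ds = (-2) - (0) = -2.
Summing the pieces and multiplying by (1/(2*pi)) gives b_3 = -5/(3*pi).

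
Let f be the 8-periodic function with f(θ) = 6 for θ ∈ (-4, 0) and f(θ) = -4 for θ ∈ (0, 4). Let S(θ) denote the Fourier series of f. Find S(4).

At θ = 4 the one-sided limits are f(4^-) = -4 and f(4^+) = 6.
By Dirichlet's theorem the series converges to their average, [(-4) + (6)]/2 = 1.

1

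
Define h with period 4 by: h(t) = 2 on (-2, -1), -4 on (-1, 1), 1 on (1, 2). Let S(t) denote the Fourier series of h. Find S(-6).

t = -6 differs from t = -2 by -1 full period(s), and the series is 4-periodic.
At t = -2 the one-sided limits are h(-2^-) = 1 and h(-2^+) = 2.
By Dirichlet's theorem the series converges to their average, [(1) + (2)]/2 = 3/2.

3/2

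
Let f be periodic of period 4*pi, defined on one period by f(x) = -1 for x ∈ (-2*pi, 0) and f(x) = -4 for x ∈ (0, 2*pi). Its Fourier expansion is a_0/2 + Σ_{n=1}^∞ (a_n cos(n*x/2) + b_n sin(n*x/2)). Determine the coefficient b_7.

b_7 = (1/(2*pi)) ∫_{-2*pi}^{2*pi} f(x) sin(7*x/2) dx.
Split the integral at the breakpoints.
Directly, an antiderivative of (-1) sin(7*x/2) is 2*cos(7*x/2)/7; evaluating from -2*pi to 0: ∫_{-2*pi}^{0} (-1) sin(7*x/2) dx = (2/7) - (-2/7) = 4/7.
Directly, an antiderivative of (-4) sin(7*x/2) is 8*cos(7*x/2)/7; evaluating from 0 to 2*pi: ∫_{0}^{2*pi} (-4) sin(7*x/2) dx = (-8/7) - (8/7) = -16/7.
Summing the pieces and multiplying by (1/(2*pi)) gives b_7 = -6/(7*pi).

-6/(7*pi)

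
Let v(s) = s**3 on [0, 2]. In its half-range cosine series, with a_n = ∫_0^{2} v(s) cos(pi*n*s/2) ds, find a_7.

48*(4 - 49*pi**2)/(2401*pi**4)

a_7 = ∫_0^{2} (s**3) cos(7*pi*s/2) ds.
Integrating by parts three times (tabular method), an antiderivative of (s**3) cos(7*pi*s/2) is 2*s**3*sin(7*pi*s/2)/(7*pi) + 12*s**2*cos(7*pi*s/2)/(49*pi**2) - 48*s*sin(7*pi*s/2)/(343*pi**3) - 96*cos(7*pi*s/2)/(2401*pi**4); evaluating from 0 to 2: ∫_{0}^{2} (s**3) cos(7*pi*s/2) ds = (48*(2 - 49*pi**2)/(2401*pi**4)) - (-96/(2401*pi**4)) = 48*(4 - 49*pi**2)/(2401*pi**4).
Hence a_7 = 48*(4 - 49*pi**2)/(2401*pi**4).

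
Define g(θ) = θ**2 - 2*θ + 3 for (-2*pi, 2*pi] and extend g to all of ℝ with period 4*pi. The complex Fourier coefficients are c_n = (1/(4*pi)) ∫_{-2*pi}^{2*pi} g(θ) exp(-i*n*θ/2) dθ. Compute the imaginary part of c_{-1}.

Since g is real-valued, Im(c_{-1}) = -(1/(4*pi)) ∫_{-2*pi}^{2*pi} g(θ) sin(-θ/2) dθ = b_{1}/2.
Integrating by parts twice (tabular method), an antiderivative of (θ**2 - 2*θ + 3) sin(-θ/2) is 2*θ**2*cos(θ/2) - 8*θ*sin(θ/2) - 4*θ*cos(θ/2) + 8*sin(θ/2) - 10*cos(θ/2); evaluating from -2*pi to 2*pi: ∫_{-2*pi}^{2*pi} (θ**2 - 2*θ + 3) sin(-θ/2) dθ = (-8*pi**2 + 10 + 8*pi) - (-8*pi**2 - 8*pi + 10) = 16*pi.
Hence Im(c_{-1}) = (-1/(4*pi))·(16*pi) = -4.

-4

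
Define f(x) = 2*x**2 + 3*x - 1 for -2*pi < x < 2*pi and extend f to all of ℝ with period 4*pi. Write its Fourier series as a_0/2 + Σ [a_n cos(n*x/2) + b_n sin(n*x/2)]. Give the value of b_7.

12/7

b_7 = (1/(2*pi)) ∫_{-2*pi}^{2*pi} f(x) sin(7*x/2) dx.
Integrating by parts twice (tabular method), an antiderivative of (2*x**2 + 3*x - 1) sin(7*x/2) is -4*x**2*cos(7*x/2)/7 + 16*x*sin(7*x/2)/49 - 6*x*cos(7*x/2)/7 + 12*sin(7*x/2)/49 + 130*cos(7*x/2)/343; evaluating from -2*pi to 2*pi: ∫_{-2*pi}^{2*pi} (2*x**2 + 3*x - 1) sin(7*x/2) dx = (-130/343 + 12*pi/7 + 16*pi**2/7) - (-12*pi/7 - 130/343 + 16*pi**2/7) = 24*pi/7.
Hence b_7 = (1/(2*pi))·(24*pi/7) = 12/7.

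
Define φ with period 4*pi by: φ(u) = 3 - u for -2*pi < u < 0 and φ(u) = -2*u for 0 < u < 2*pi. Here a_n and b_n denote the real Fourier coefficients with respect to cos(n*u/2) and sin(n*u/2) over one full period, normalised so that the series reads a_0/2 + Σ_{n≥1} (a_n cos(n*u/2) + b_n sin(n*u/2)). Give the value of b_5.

6*(-pi - 1)/(5*pi)

b_5 = (1/(2*pi)) ∫_{-2*pi}^{2*pi} φ(u) sin(5*u/2) du.
Split the integral at the breakpoints.
Integrating by parts (boundary term plus one more integral), an antiderivative of (3 - u) sin(5*u/2) is 2*u*cos(5*u/2)/5 - 4*sin(5*u/2)/25 - 6*cos(5*u/2)/5; evaluating from -2*pi to 0: ∫_{-2*pi}^{0} (3 - u) sin(5*u/2) du = (-6/5) - (6/5 + 4*pi/5) = -4*pi/5 - 12/5.
Integrating by parts (boundary term plus one more integral), an antiderivative of (-2*u) sin(5*u/2) is 4*u*cos(5*u/2)/5 - 8*sin(5*u/2)/25; evaluating from 0 to 2*pi: ∫_{0}^{2*pi} (-2*u) sin(5*u/2) du = (-8*pi/5) - (0) = -8*pi/5.
Summing the pieces and multiplying by (1/(2*pi)) gives b_5 = 6*(-pi - 1)/(5*pi).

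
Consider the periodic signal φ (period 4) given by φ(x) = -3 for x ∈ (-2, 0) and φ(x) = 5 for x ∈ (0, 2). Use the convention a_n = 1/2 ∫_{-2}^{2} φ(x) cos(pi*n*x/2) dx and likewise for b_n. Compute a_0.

2

a_0 = 1/2 ∫_{-2}^{2} φ(x) dx = 1/2 · (4) = 2.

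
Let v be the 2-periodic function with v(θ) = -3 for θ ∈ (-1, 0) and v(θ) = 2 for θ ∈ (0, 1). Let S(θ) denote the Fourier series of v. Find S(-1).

-1/2

At θ = -1 the one-sided limits are v(-1^-) = 2 and v(-1^+) = -3.
By Dirichlet's theorem the series converges to their average, [(2) + (-3)]/2 = -1/2.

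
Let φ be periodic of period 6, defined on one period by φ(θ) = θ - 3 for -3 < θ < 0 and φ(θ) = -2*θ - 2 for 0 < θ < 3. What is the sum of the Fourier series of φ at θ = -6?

θ = -6 differs from θ = 0 by -1 full period(s), and the series is 6-periodic.
At θ = 0 the one-sided limits are φ(0^-) = -3 and φ(0^+) = -2.
By Dirichlet's theorem the series converges to their average, [(-3) + (-2)]/2 = -5/2.

-5/2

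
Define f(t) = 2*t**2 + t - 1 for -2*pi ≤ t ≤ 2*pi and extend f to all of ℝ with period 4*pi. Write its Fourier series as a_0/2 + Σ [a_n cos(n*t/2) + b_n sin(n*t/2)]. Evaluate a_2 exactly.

a_2 = (1/(2*pi)) ∫_{-2*pi}^{2*pi} f(t) cos(t) dt.
Integrating by parts twice (tabular method), an antiderivative of (2*t**2 + t - 1) cos(t) is 2*t**2*sin(t) + t*sin(t) + 4*t*cos(t) - 5*sin(t) + cos(t); evaluating from -2*pi to 2*pi: ∫_{-2*pi}^{2*pi} (2*t**2 + t - 1) cos(t) dt = (1 + 8*pi) - (1 - 8*pi) = 16*pi.
Hence a_2 = (1/(2*pi))·(16*pi) = 8.

8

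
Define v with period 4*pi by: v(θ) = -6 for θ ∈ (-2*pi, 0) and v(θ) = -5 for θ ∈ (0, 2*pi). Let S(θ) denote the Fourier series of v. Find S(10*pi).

-11/2

θ = 10*pi differs from θ = 2*pi by 2 full period(s), and the series is 4*pi-periodic.
At θ = 2*pi the one-sided limits are v(2*pi^-) = -5 and v(2*pi^+) = -6.
By Dirichlet's theorem the series converges to their average, [(-5) + (-6)]/2 = -11/2.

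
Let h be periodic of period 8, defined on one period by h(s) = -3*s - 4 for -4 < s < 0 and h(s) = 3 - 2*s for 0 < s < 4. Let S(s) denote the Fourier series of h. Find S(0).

At s = 0 the one-sided limits are h(0^-) = -4 and h(0^+) = 3.
By Dirichlet's theorem the series converges to their average, [(-4) + (3)]/2 = -1/2.

-1/2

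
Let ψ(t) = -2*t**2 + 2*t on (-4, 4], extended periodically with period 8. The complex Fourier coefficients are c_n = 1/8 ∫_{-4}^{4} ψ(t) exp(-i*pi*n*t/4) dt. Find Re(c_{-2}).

-16/pi**2

Since ψ is real-valued, Re(c_{-2}) = 1/8 ∫_{-4}^{4} ψ(t) cos(-pi*t/2) dt = a_{2}/2.
Integrating by parts twice (tabular method), an antiderivative of (-2*t**2 + 2*t) cos(-pi*t/2) is -4*t**2*sin(pi*t/2)/pi + 4*t*sin(pi*t/2)/pi - 16*t*cos(pi*t/2)/pi**2 + 32*sin(pi*t/2)/pi**3 + 8*cos(pi*t/2)/pi**2; evaluating from -4 to 4: ∫_{-4}^{4} (-2*t**2 + 2*t) cos(-pi*t/2) dt = (-56/pi**2) - (72/pi**2) = -128/pi**2.
Hence Re(c_{-2}) = (1/8)·(-128/pi**2) = -16/pi**2.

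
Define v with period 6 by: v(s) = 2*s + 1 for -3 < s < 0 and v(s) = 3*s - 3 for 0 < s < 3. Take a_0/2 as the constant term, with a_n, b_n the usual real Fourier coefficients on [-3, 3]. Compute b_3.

7/(3*pi)

b_3 = 1/3 ∫_{-3}^{3} v(s) sin(pi*s) ds.
Split the integral at the breakpoints.
Integrating by parts (boundary term plus one more integral), an antiderivative of (2*s + 1) sin(pi*s) is -2*s*cos(pi*s)/pi + 2*sin(pi*s)/pi**2 - cos(pi*s)/pi; evaluating from -3 to 0: ∫_{-3}^{0} (2*s + 1) sin(pi*s) ds = (-1/pi) - (-5/pi) = 4/pi.
Integrating by parts (boundary term plus one more integral), an antiderivative of (3*s - 3) sin(pi*s) is -3*s*cos(pi*s)/pi + 3*sin(pi*s)/pi**2 + 3*cos(pi*s)/pi; evaluating from 0 to 3: ∫_{0}^{3} (3*s - 3) sin(pi*s) ds = (6/pi) - (3/pi) = 3/pi.
Summing the pieces and multiplying by (1/3) gives b_3 = 7/(3*pi).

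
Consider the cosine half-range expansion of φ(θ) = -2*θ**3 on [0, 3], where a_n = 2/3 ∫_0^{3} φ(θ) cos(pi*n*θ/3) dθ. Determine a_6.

-9/pi**2

a_6 = 2/3 ∫_0^{3} (-2*θ**3) cos(2*pi*θ) dθ.
Integrating by parts three times (tabular method), an antiderivative of (-2*θ**3) cos(2*pi*θ) is -θ**3*sin(2*pi*θ)/pi - 3*θ**2*cos(2*pi*θ)/(2*pi**2) + 3*θ*sin(2*pi*θ)/(2*pi**3) + 3*cos(2*pi*θ)/(4*pi**4); evaluating from 0 to 3: ∫_{0}^{3} (-2*θ**3) cos(2*pi*θ) dθ = (3*(1 - 18*pi**2)/(4*pi**4)) - (3/(4*pi**4)) = -27/(2*pi**2).
Hence a_6 = (2/3)·(-27/(2*pi**2)) = -9/pi**2.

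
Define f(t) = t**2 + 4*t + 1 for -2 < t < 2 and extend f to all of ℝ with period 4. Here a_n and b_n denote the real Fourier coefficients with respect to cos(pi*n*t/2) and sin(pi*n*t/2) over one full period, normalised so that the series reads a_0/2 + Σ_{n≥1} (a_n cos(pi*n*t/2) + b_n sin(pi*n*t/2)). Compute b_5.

16/(5*pi)

b_5 = 1/2 ∫_{-2}^{2} f(t) sin(5*pi*t/2) dt.
Integrating by parts twice (tabular method), an antiderivative of (t**2 + 4*t + 1) sin(5*pi*t/2) is -2*t**2*cos(5*pi*t/2)/(5*pi) + 8*t*sin(5*pi*t/2)/(25*pi**2) - 8*t*cos(5*pi*t/2)/(5*pi) + 16*sin(5*pi*t/2)/(25*pi**2) - 2*cos(5*pi*t/2)/(5*pi) + 16*cos(5*pi*t/2)/(125*pi**3); evaluating from -2 to 2: ∫_{-2}^{2} (t**2 + 4*t + 1) sin(5*pi*t/2) dt = (2*(-8 + 325*pi**2)/(125*pi**3)) - (2*(-75*pi**2 - 8)/(125*pi**3)) = 32/(5*pi).
Hence b_5 = (1/2)·(32/(5*pi)) = 16/(5*pi).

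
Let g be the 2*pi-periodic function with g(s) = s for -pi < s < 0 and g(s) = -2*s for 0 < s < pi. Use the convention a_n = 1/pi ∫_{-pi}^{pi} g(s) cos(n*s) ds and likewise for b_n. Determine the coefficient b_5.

b_5 = 1/pi ∫_{-pi}^{pi} g(s) sin(5*s) ds.
Split the integral at the breakpoints.
Integrating by parts (boundary term plus one more integral), an antiderivative of (s) sin(5*s) is -s*cos(5*s)/5 + sin(5*s)/25; evaluating from -pi to 0: ∫_{-pi}^{0} (s) sin(5*s) ds = (0) - (-pi/5) = pi/5.
Integrating by parts (boundary term plus one more integral), an antiderivative of (-2*s) sin(5*s) is 2*s*cos(5*s)/5 - 2*sin(5*s)/25; evaluating from 0 to pi: ∫_{0}^{pi} (-2*s) sin(5*s) ds = (-2*pi/5) - (0) = -2*pi/5.
Summing the pieces and multiplying by (1/pi) gives b_5 = -1/5.

-1/5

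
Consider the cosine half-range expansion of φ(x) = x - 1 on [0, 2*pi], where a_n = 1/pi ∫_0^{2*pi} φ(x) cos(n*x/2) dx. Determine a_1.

a_1 = 1/pi ∫_0^{2*pi} (x - 1) cos(x/2) dx.
Integrating by parts (boundary term plus one more integral), an antiderivative of (x - 1) cos(x/2) is 2*x*sin(x/2) - 2*sin(x/2) + 4*cos(x/2); evaluating from 0 to 2*pi: ∫_{0}^{2*pi} (x - 1) cos(x/2) dx = (-4) - (4) = -8.
Hence a_1 = (1/pi)·(-8) = -8/pi.

-8/pi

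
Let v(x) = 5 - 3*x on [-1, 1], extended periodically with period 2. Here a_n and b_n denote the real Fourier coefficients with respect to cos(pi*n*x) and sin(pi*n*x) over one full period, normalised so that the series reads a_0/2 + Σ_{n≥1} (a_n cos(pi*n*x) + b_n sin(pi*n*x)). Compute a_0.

10

a_0 = ∫_{-1}^{1} v(x) dx = 10.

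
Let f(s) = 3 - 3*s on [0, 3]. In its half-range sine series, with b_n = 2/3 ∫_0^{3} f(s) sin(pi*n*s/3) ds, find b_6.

3/pi

b_6 = 2/3 ∫_0^{3} (3 - 3*s) sin(2*pi*s) ds.
Integrating by parts (boundary term plus one more integral), an antiderivative of (3 - 3*s) sin(2*pi*s) is 3*s*cos(2*pi*s)/(2*pi) - 3*sin(2*pi*s)/(4*pi**2) - 3*cos(2*pi*s)/(2*pi); evaluating from 0 to 3: ∫_{0}^{3} (3 - 3*s) sin(2*pi*s) ds = (3/pi) - (-3/(2*pi)) = 9/(2*pi).
Hence b_6 = (2/3)·(9/(2*pi)) = 3/pi.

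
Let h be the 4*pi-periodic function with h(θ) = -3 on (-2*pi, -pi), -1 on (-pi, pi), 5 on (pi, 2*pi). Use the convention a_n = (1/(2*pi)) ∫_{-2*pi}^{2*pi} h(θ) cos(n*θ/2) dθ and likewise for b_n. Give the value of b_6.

b_6 = (1/(2*pi)) ∫_{-2*pi}^{2*pi} h(θ) sin(3*θ) dθ.
Split the integral at the breakpoints.
Directly, an antiderivative of (-3) sin(3*θ) is cos(3*θ); evaluating from -2*pi to -pi: ∫_{-2*pi}^{-pi} (-3) sin(3*θ) dθ = (-1) - (1) = -2.
Directly, an antiderivative of (-1) sin(3*θ) is cos(3*θ)/3; evaluating from -pi to pi: ∫_{-pi}^{pi} (-1) sin(3*θ) dθ = (-1/3) - (-1/3) = 0.
Directly, an antiderivative of (5) sin(3*θ) is -5*cos(3*θ)/3; evaluating from pi to 2*pi: ∫_{pi}^{2*pi} (5) sin(3*θ) dθ = (-5/3) - (5/3) = -10/3.
Summing the pieces and multiplying by (1/(2*pi)) gives b_6 = -8/(3*pi).

-8/(3*pi)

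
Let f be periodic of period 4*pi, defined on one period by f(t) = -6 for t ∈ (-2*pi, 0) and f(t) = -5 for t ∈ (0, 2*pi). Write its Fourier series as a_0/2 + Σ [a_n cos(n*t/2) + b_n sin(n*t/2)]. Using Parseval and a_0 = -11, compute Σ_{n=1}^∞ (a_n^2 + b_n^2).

Parseval: a_0^2/2 + Σ_{n≥1} (a_n^2+b_n^2) = (1/(2*pi)) ∫_{-2*pi}^{2*pi} f(t)^2 dt = 61.
Subtract a_0^2/2 = 121/2: Σ (a_n^2+b_n^2) = 1/2.

1/2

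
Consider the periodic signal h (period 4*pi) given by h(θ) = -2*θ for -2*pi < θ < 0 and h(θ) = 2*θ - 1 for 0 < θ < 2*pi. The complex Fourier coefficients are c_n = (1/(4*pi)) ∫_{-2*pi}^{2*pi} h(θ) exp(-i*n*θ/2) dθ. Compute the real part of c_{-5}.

Since h is real-valued, Re(c_{-5}) = (1/(4*pi)) ∫_{-2*pi}^{2*pi} h(θ) cos(-5*θ/2) dθ = a_{5}/2.
Split the integral at the breakpoints.
Integrating by parts (boundary term plus one more integral), an antiderivative of (-2*θ) cos(-5*θ/2) is -4*θ*sin(5*θ/2)/5 - 8*cos(5*θ/2)/25; evaluating from -2*pi to 0: ∫_{-2*pi}^{0} (-2*θ) cos(-5*θ/2) dθ = (-8/25) - (8/25) = -16/25.
Integrating by parts (boundary term plus one more integral), an antiderivative of (2*θ - 1) cos(-5*θ/2) is 4*θ*sin(5*θ/2)/5 - 2*sin(5*θ/2)/5 + 8*cos(5*θ/2)/25; evaluating from 0 to 2*pi: ∫_{0}^{2*pi} (2*θ - 1) cos(-5*θ/2) dθ = (-8/25) - (8/25) = -16/25.
So ∫_{-2*pi}^{2*pi} h(θ) cos(-5*θ/2) dθ = -32/25.
Hence Re(c_{-5}) = (1/(4*pi))·(-32/25) = -8/(25*pi).

-8/(25*pi)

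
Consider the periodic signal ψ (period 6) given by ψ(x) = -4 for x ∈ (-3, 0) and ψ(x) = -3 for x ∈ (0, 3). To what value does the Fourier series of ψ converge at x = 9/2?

x = 9/2 differs from x = -3/2 by 1 full period(s), and the series is 6-periodic.
ψ is continuous at x = -3/2 with value -4, so the series converges to -4 there.

-4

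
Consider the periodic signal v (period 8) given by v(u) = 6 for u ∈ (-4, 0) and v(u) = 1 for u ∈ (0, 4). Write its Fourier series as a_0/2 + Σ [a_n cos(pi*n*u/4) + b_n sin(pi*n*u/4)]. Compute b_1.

b_1 = 1/4 ∫_{-4}^{4} v(u) sin(pi*u/4) du.
Split the integral at the breakpoints.
Directly, an antiderivative of (6) sin(pi*u/4) is -24*cos(pi*u/4)/pi; evaluating from -4 to 0: ∫_{-4}^{0} (6) sin(pi*u/4) du = (-24/pi) - (24/pi) = -48/pi.
Directly, an antiderivative of (1) sin(pi*u/4) is -4*cos(pi*u/4)/pi; evaluating from 0 to 4: ∫_{0}^{4} (1) sin(pi*u/4) du = (4/pi) - (-4/pi) = 8/pi.
Summing the pieces and multiplying by (1/4) gives b_1 = -10/pi.

-10/pi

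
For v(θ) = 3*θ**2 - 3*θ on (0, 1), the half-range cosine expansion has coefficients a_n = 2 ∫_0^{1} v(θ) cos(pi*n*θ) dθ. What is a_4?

3/(4*pi**2)

a_4 = 2 ∫_0^{1} (3*θ**2 - 3*θ) cos(4*pi*θ) dθ.
Integrating by parts twice (tabular method), an antiderivative of (3*θ**2 - 3*θ) cos(4*pi*θ) is 3*θ**2*sin(4*pi*θ)/(4*pi) - 3*θ*sin(4*pi*θ)/(4*pi) + 3*θ*cos(4*pi*θ)/(8*pi**2) - 3*sin(4*pi*θ)/(32*pi**3) - 3*cos(4*pi*θ)/(16*pi**2); evaluating from 0 to 1: ∫_{0}^{1} (3*θ**2 - 3*θ) cos(4*pi*θ) dθ = (3/(16*pi**2)) - (-3/(16*pi**2)) = 3/(8*pi**2).
Hence a_4 = 2·(3/(8*pi**2)) = 3/(4*pi**2).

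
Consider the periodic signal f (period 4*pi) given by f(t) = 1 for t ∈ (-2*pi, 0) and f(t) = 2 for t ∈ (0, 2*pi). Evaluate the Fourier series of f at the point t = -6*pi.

3/2

t = -6*pi differs from t = -2*pi by -1 full period(s), and the series is 4*pi-periodic.
At t = -2*pi the one-sided limits are f(-2*pi^-) = 2 and f(-2*pi^+) = 1.
By Dirichlet's theorem the series converges to their average, [(2) + (1)]/2 = 3/2.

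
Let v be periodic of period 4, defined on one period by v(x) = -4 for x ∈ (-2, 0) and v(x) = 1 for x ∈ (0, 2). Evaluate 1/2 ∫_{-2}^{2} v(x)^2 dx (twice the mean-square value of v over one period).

17

1/2 ∫_{-2}^{2} v(x)^2 dx = 1/2 · (34) = 17.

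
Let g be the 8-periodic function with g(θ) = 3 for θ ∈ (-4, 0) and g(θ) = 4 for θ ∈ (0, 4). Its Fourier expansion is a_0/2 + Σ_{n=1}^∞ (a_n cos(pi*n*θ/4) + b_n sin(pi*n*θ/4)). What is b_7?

2/(7*pi)

b_7 = 1/4 ∫_{-4}^{4} g(θ) sin(7*pi*θ/4) dθ.
Split the integral at the breakpoints.
Directly, an antiderivative of (3) sin(7*pi*θ/4) is -12*cos(7*pi*θ/4)/(7*pi); evaluating from -4 to 0: ∫_{-4}^{0} (3) sin(7*pi*θ/4) dθ = (-12/(7*pi)) - (12/(7*pi)) = -24/(7*pi).
Directly, an antiderivative of (4) sin(7*pi*θ/4) is -16*cos(7*pi*θ/4)/(7*pi); evaluating from 0 to 4: ∫_{0}^{4} (4) sin(7*pi*θ/4) dθ = (16/(7*pi)) - (-16/(7*pi)) = 32/(7*pi).
Summing the pieces and multiplying by (1/4) gives b_7 = 2/(7*pi).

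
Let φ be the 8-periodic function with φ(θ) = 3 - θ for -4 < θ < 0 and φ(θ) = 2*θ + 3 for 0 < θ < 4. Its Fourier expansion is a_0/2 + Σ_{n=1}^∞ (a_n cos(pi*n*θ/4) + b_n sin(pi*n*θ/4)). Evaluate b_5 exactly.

b_5 = 1/4 ∫_{-4}^{4} φ(θ) sin(5*pi*θ/4) dθ.
Split the integral at the breakpoints.
Integrating by parts (boundary term plus one more integral), an antiderivative of (3 - θ) sin(5*pi*θ/4) is 4*θ*cos(5*pi*θ/4)/(5*pi) - 16*sin(5*pi*θ/4)/(25*pi**2) - 12*cos(5*pi*θ/4)/(5*pi); evaluating from -4 to 0: ∫_{-4}^{0} (3 - θ) sin(5*pi*θ/4) dθ = (-12/(5*pi)) - (28/(5*pi)) = -8/pi.
Integrating by parts (boundary term plus one more integral), an antiderivative of (2*θ + 3) sin(5*pi*θ/4) is -8*θ*cos(5*pi*θ/4)/(5*pi) + 32*sin(5*pi*θ/4)/(25*pi**2) - 12*cos(5*pi*θ/4)/(5*pi); evaluating from 0 to 4: ∫_{0}^{4} (2*θ + 3) sin(5*pi*θ/4) dθ = (44/(5*pi)) - (-12/(5*pi)) = 56/(5*pi).
Summing the pieces and multiplying by (1/4) gives b_5 = 4/(5*pi).

4/(5*pi)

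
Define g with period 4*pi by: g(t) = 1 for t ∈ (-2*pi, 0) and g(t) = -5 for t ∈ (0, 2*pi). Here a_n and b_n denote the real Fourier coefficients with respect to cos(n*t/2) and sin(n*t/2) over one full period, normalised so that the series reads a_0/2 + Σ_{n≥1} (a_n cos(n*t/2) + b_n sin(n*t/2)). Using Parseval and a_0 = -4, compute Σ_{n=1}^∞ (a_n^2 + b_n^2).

Parseval: a_0^2/2 + Σ_{n≥1} (a_n^2+b_n^2) = (1/(2*pi)) ∫_{-2*pi}^{2*pi} g(t)^2 dt = 26.
Subtract a_0^2/2 = 8: Σ (a_n^2+b_n^2) = 18.

18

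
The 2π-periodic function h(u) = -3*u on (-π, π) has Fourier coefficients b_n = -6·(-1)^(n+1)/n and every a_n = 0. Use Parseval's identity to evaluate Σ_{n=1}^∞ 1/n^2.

pi**2/6

Parseval: Σ b_n^2 = (1/π) ∫_{-π}^{π} h(u)^2 du = 6*pi**2.
Σ b_n^2 = Σ 36/n^2, so Σ 1/n^2 = (6*pi**2)/36 = pi**2/6.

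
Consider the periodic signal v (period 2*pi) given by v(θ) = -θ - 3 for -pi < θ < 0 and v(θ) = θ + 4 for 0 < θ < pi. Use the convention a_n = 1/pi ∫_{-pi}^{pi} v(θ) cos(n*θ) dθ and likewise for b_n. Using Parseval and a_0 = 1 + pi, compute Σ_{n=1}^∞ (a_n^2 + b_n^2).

Parseval: a_0^2/2 + Σ_{n≥1} (a_n^2+b_n^2) = 1/pi ∫_{-pi}^{pi} v(θ)^2 dθ = pi + 2*pi**2/3 + 25.
Subtract a_0^2/2 = (1 + pi)**2/2: Σ (a_n^2+b_n^2) = pi**2/6 + 49/2.

pi**2/6 + 49/2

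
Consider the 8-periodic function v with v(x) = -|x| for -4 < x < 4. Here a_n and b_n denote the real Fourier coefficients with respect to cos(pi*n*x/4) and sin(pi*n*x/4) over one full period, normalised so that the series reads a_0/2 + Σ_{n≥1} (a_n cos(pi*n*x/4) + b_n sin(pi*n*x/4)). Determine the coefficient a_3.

16/(9*pi**2)

a_3 = 1/4 ∫_{-4}^{4} v(x) cos(3*pi*x/4) dx.
v is even and cos(3*pi*x/4) is even, so the integrand is even and a_3 = 1/2 ∫_0^{4} v(x) cos(3*pi*x/4) dx.
Integrating by parts (boundary term plus one more integral), an antiderivative of (-x) cos(3*pi*x/4) is -4*x*sin(3*pi*x/4)/(3*pi) - 16*cos(3*pi*x/4)/(9*pi**2); evaluating from 0 to 4: ∫_{0}^{4} (-x) cos(3*pi*x/4) dx = (16/(9*pi**2)) - (-16/(9*pi**2)) = 32/(9*pi**2).
Hence a_3 = (1/2)·(32/(9*pi**2)) = 16/(9*pi**2).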